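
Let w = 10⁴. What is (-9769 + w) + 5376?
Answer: 5607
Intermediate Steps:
w = 10000
(-9769 + w) + 5376 = (-9769 + 10000) + 5376 = 231 + 5376 = 5607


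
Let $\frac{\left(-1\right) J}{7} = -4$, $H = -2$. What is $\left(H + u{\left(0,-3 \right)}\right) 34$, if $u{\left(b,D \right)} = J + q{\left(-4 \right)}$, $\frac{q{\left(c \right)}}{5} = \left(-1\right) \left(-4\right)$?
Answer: $1564$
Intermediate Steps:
$J = 28$ ($J = \left(-7\right) \left(-4\right) = 28$)
$q{\left(c \right)} = 20$ ($q{\left(c \right)} = 5 \left(\left(-1\right) \left(-4\right)\right) = 5 \cdot 4 = 20$)
$u{\left(b,D \right)} = 48$ ($u{\left(b,D \right)} = 28 + 20 = 48$)
$\left(H + u{\left(0,-3 \right)}\right) 34 = \left(-2 + 48\right) 34 = 46 \cdot 34 = 1564$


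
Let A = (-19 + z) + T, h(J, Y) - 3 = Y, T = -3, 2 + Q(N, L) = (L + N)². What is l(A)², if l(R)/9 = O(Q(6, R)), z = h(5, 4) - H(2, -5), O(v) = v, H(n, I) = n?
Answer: 1147041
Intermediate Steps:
Q(N, L) = -2 + (L + N)²
h(J, Y) = 3 + Y
z = 5 (z = (3 + 4) - 1*2 = 7 - 2 = 5)
A = -17 (A = (-19 + 5) - 3 = -14 - 3 = -17)
l(R) = -18 + 9*(6 + R)² (l(R) = 9*(-2 + (R + 6)²) = 9*(-2 + (6 + R)²) = -18 + 9*(6 + R)²)
l(A)² = (-18 + 9*(6 - 17)²)² = (-18 + 9*(-11)²)² = (-18 + 9*121)² = (-18 + 1089)² = 1071² = 1147041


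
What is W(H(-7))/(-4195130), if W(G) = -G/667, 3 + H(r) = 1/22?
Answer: -13/12311867524 ≈ -1.0559e-9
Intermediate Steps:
H(r) = -65/22 (H(r) = -3 + 1/22 = -65/22)
W(G) = -G/667 (W(G) = -G*(1/667) = -G/667)
W(H(-7))/(-4195130) = -1/667*(-65/22)/(-4195130) = (65/14674)*(-1/4195130) = -13/12311867524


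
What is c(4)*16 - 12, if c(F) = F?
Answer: 52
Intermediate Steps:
c(4)*16 - 12 = 4*16 - 12 = 64 - 12 = 52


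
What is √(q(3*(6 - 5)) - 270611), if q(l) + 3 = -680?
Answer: I*√271294 ≈ 520.86*I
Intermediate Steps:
q(l) = -683 (q(l) = -3 - 680 = -683)
√(q(3*(6 - 5)) - 270611) = √(-683 - 270611) = √(-271294) = I*√271294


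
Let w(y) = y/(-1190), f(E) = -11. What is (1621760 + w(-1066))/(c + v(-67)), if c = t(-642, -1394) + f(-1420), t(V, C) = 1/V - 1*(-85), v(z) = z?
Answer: 619496444586/2673335 ≈ 2.3173e+5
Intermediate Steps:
t(V, C) = 85 + 1/V (t(V, C) = 1/V + 85 = 85 + 1/V)
w(y) = -y/1190 (w(y) = y*(-1/1190) = -y/1190)
c = 47507/642 (c = (85 + 1/(-642)) - 11 = (85 - 1/642) - 11 = 54569/642 - 11 = 47507/642 ≈ 73.998)
(1621760 + w(-1066))/(c + v(-67)) = (1621760 - 1/1190*(-1066))/(47507/642 - 67) = (1621760 + 533/595)/(4493/642) = (964947733/595)*(642/4493) = 619496444586/2673335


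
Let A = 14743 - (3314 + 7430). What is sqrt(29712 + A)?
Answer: sqrt(33711) ≈ 183.61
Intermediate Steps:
A = 3999 (A = 14743 - 1*10744 = 14743 - 10744 = 3999)
sqrt(29712 + A) = sqrt(29712 + 3999) = sqrt(33711)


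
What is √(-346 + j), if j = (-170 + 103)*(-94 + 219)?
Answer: 3*I*√969 ≈ 93.386*I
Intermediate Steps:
j = -8375 (j = -67*125 = -8375)
√(-346 + j) = √(-346 - 8375) = √(-8721) = 3*I*√969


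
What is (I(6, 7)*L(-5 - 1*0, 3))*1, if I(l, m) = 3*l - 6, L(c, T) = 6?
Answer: 72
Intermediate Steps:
I(l, m) = -6 + 3*l
(I(6, 7)*L(-5 - 1*0, 3))*1 = ((-6 + 3*6)*6)*1 = ((-6 + 18)*6)*1 = (12*6)*1 = 72*1 = 72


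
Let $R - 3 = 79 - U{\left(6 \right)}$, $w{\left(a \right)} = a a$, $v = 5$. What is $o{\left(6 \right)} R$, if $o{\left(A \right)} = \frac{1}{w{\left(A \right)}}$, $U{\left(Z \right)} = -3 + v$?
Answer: $\frac{20}{9} \approx 2.2222$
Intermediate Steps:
$w{\left(a \right)} = a^{2}$
$U{\left(Z \right)} = 2$ ($U{\left(Z \right)} = -3 + 5 = 2$)
$o{\left(A \right)} = \frac{1}{A^{2}}$
$R = 80$ ($R = 3 + \left(79 - 2\right) = 3 + 77 = 80$)
$o{\left(6 \right)} R = \frac{1}{36} \cdot 80 = \frac{20}{9}$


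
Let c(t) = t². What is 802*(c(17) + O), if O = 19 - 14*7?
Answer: 168420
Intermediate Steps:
O = -79 (O = 19 - 98 = -79)
802*(c(17) + O) = 802*(17² - 79) = 802*(289 - 79) = 802*210 = 168420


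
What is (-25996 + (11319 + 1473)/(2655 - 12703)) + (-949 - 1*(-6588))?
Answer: -25569991/1256 ≈ -20358.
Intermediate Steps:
(-25996 + (11319 + 1473)/(2655 - 12703)) + (-949 - 1*(-6588)) = (-25996 + 12792/(-10048)) + (-949 + 6588) = (-25996 + 12792*(-1/10048)) + 5639 = (-25996 - 1599/1256) + 5639 = -32652575/1256 + 5639 = -25569991/1256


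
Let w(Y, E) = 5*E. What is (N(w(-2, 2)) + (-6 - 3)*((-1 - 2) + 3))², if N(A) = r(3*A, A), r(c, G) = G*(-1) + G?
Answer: 0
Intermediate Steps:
r(c, G) = 0 (r(c, G) = -G + G = 0)
N(A) = 0
(N(w(-2, 2)) + (-6 - 3)*((-1 - 2) + 3))² = (0 + (-6 - 3)*((-1 - 2) + 3))² = (0 - 9*(-3 + 3))² = (0 - 9*0)² = (0 + 0)² = 0² = 0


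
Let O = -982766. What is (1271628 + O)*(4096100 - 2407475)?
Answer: 487779594750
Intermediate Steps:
(1271628 + O)*(4096100 - 2407475) = (1271628 - 982766)*(4096100 - 2407475) = 288862*1688625 = 487779594750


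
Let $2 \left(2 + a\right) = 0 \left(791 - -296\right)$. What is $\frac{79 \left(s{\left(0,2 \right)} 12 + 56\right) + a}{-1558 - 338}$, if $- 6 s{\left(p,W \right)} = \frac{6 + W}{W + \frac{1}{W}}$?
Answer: $- \frac{9791}{4740} \approx -2.0656$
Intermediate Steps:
$a = -2$ ($a = -2 + \frac{0 \left(791 - -296\right)}{2} = -2 + \frac{0 \left(791 + 296\right)}{2} = -2 + \frac{0 \cdot 1087}{2} = -2 + \frac{1}{2} \cdot 0 = -2 + 0 = -2$)
$s{\left(p,W \right)} = - \frac{6 + W}{6 \left(W + \frac{1}{W}\right)}$ ($s{\left(p,W \right)} = - \frac{\left(6 + W\right) \frac{1}{W + \frac{1}{W}}}{6} = - \frac{\frac{1}{W + \frac{1}{W}} \left(6 + W\right)}{6} = - \frac{6 + W}{6 \left(W + \frac{1}{W}\right)}$)
$\frac{79 \left(s{\left(0,2 \right)} 12 + 56\right) + a}{-1558 - 338} = \frac{79 \left(\left(-1\right) 2 \frac{1}{6 + 6 \cdot 2^{2}} \left(6 + 2\right) 12 + 56\right) - 2}{-1558 - 338} = \frac{79 \left(\left(-1\right) 2 \frac{1}{6 + 6 \cdot 4} \cdot 8 \cdot 12 + 56\right) - 2}{-1896} = \left(79 \left(\left(-1\right) 2 \frac{1}{6 + 24} \cdot 8 \cdot 12 + 56\right) - 2\right) \left(- \frac{1}{1896}\right) = \left(79 \left(\left(-1\right) 2 \cdot \frac{1}{30} \cdot 8 \cdot 12 + 56\right) - 2\right) \left(- \frac{1}{1896}\right) = \left(79 \left(\left(- \frac{8}{15}\right) 12 + 56\right) - 2\right) \left(- \frac{1}{1896}\right) = \left(79 \left(- \frac{32}{5} + 56\right) - 2\right) \left(- \frac{1}{1896}\right) = \left(79 \cdot \frac{248}{5} - 2\right) \left(- \frac{1}{1896}\right) = \left(\frac{19592}{5} - 2\right) \left(- \frac{1}{1896}\right) = \frac{19582}{5} \left(- \frac{1}{1896}\right) = - \frac{9791}{4740}$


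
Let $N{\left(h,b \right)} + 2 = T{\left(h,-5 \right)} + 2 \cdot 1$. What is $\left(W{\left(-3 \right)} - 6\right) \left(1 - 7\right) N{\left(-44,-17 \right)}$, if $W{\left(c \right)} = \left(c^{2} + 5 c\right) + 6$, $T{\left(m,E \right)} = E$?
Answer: $-180$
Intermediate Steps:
$W{\left(c \right)} = 6 + c^{2} + 5 c$
$N{\left(h,b \right)} = -5$ ($N{\left(h,b \right)} = -2 + \left(-5 + 2 \cdot 1\right) = -2 + \left(-5 + 2\right) = -2 - 3 = -5$)
$\left(W{\left(-3 \right)} - 6\right) \left(1 - 7\right) N{\left(-44,-17 \right)} = \left(\left(6 + \left(-3\right)^{2} + 5 \left(-3\right)\right) - 6\right) \left(1 - 7\right) \left(-5\right) = \left(\left(6 + 9 - 15\right) - 6\right) \left(-6\right) \left(-5\right) = \left(0 - 6\right) \left(-6\right) \left(-5\right) = \left(-6\right) \left(-6\right) \left(-5\right) = 36 \left(-5\right) = -180$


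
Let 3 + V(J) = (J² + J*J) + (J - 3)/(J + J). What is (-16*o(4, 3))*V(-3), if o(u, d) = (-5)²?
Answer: -6400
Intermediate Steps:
V(J) = -3 + 2*J² + (-3 + J)/(2*J) (V(J) = -3 + ((J² + J*J) + (J - 3)/(J + J)) = -3 + ((J² + J²) + (-3 + J)/((2*J))) = -3 + (2*J² + (-3 + J)*(1/(2*J))) = -3 + (2*J² + (-3 + J)/(2*J)) = -3 + 2*J² + (-3 + J)/(2*J))
o(u, d) = 25
(-16*o(4, 3))*V(-3) = (-16*25)*((½)*(-3 - 3*(-5 + 4*(-3)²))/(-3)) = -200*(-1)*(-3 - 3*(-5 + 4*9))/3 = -200*(-1)*(-3 - 3*(-5 + 36))/3 = -200*(-1)*(-3 - 3*31)/3 = -200*(-1)*(-3 - 93)/3 = -200*(-1)*(-96)/3 = -400*16 = -6400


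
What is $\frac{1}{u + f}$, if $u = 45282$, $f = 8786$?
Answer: $\frac{1}{54068} \approx 1.8495 \cdot 10^{-5}$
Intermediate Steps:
$\frac{1}{u + f} = \frac{1}{45282 + 8786} = \frac{1}{54068}$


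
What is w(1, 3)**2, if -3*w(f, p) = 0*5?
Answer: 0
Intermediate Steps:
w(f, p) = 0 (w(f, p) = -0*5 = -1/3*0 = 0)
w(1, 3)**2 = 0**2 = 0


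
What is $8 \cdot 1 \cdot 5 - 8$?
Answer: $32$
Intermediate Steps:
$8 \cdot 1 \cdot 5 - 8 = 8 \cdot 5 - 8 = 40 - 8 = 32$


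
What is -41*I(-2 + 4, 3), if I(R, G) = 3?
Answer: -123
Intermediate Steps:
-41*I(-2 + 4, 3) = -41*3 = -123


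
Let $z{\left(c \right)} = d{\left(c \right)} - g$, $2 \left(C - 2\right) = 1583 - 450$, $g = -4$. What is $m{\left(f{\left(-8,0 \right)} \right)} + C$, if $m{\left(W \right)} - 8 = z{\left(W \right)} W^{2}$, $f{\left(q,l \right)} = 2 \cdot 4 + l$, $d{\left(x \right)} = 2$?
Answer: $\frac{1921}{2} \approx 960.5$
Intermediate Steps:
$f{\left(q,l \right)} = 8 + l$
$C = \frac{1137}{2}$ ($C = 2 + \frac{1583 - 450}{2} = 2 + \frac{1}{2} \cdot 1133 = 2 + \frac{1133}{2} = \frac{1137}{2} \approx 568.5$)
$z{\left(c \right)} = 6$ ($z{\left(c \right)} = 2 - -4 = 2 + 4 = 6$)
$m{\left(W \right)} = 8 + 6 W^{2}$
$m{\left(f{\left(-8,0 \right)} \right)} + C = \left(8 + 6 \left(8 + 0\right)^{2}\right) + \frac{1137}{2} = \left(8 + 6 \cdot 8^{2}\right) + \frac{1137}{2} = \left(8 + 6 \cdot 64\right) + \frac{1137}{2} = \left(8 + 384\right) + \frac{1137}{2} = 392 + \frac{1137}{2} = \frac{1921}{2}$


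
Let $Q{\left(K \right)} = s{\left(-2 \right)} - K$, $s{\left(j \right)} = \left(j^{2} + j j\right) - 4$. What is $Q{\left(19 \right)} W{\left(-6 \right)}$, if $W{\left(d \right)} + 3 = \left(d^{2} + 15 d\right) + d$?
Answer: $945$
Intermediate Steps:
$W{\left(d \right)} = -3 + d^{2} + 16 d$ ($W{\left(d \right)} = -3 + \left(\left(d^{2} + 15 d\right) + d\right) = -3 + \left(d^{2} + 16 d\right) = -3 + d^{2} + 16 d$)
$s{\left(j \right)} = -4 + 2 j^{2}$ ($s{\left(j \right)} = \left(j^{2} + j^{2}\right) - 4 = 2 j^{2} - 4 = -4 + 2 j^{2}$)
$Q{\left(K \right)} = 4 - K$ ($Q{\left(K \right)} = \left(-4 + 2 \left(-2\right)^{2}\right) - K = \left(-4 + 2 \cdot 4\right) - K = \left(-4 + 8\right) - K = 4 - K$)
$Q{\left(19 \right)} W{\left(-6 \right)} = \left(4 - 19\right) \left(-3 + \left(-6\right)^{2} + 16 \left(-6\right)\right) = \left(4 - 19\right) \left(-3 + 36 - 96\right) = \left(-15\right) \left(-63\right) = 945$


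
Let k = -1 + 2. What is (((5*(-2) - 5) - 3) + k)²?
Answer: 289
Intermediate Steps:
k = 1
(((5*(-2) - 5) - 3) + k)² = (((5*(-2) - 5) - 3) + 1)² = (((-10 - 5) - 3) + 1)² = ((-15 - 3) + 1)² = (-18 + 1)² = (-17)² = 289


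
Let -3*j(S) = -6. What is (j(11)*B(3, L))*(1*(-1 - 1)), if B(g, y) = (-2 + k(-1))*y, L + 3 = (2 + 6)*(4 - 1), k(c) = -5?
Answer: 588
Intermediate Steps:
L = 21 (L = -3 + (2 + 6)*(4 - 1) = -3 + 8*3 = -3 + 24 = 21)
j(S) = 2 (j(S) = -⅓*(-6) = 2)
B(g, y) = -7*y (B(g, y) = (-2 - 5)*y = -7*y)
(j(11)*B(3, L))*(1*(-1 - 1)) = (2*(-7*21))*(1*(-1 - 1)) = (2*(-147))*(1*(-2)) = -294*(-2) = 588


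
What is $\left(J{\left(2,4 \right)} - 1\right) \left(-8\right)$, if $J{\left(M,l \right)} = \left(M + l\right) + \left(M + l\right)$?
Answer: $-88$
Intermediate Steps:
$J{\left(M,l \right)} = 2 M + 2 l$
$\left(J{\left(2,4 \right)} - 1\right) \left(-8\right) = \left(\left(2 \cdot 2 + 2 \cdot 4\right) - 1\right) \left(-8\right) = \left(\left(4 + 8\right) - 1\right) \left(-8\right) = \left(12 - 1\right) \left(-8\right) = 11 \left(-8\right) = -88$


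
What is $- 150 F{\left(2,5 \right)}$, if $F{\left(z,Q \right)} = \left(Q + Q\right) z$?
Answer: $-3000$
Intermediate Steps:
$F{\left(z,Q \right)} = 2 Q z$
$- 150 F{\left(2,5 \right)} = - 150 \cdot 2 \cdot 5 \cdot 2 = \left(-150\right) 20 = -3000$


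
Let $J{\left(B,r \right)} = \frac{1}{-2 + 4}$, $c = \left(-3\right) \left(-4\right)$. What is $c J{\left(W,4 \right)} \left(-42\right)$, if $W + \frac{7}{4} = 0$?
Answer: $-252$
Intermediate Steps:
$W = - \frac{7}{4}$ ($W = - \frac{7}{4} + 0 = - \frac{7}{4} \approx -1.75$)
$c = 12$
$J{\left(B,r \right)} = \frac{1}{2}$
$c J{\left(W,4 \right)} \left(-42\right) = 12 \cdot \frac{1}{2} \left(-42\right) = 6 \left(-42\right) = -252$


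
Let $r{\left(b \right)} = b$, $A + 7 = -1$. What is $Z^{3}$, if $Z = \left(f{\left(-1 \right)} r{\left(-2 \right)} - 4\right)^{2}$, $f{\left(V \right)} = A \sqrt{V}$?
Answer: $-2027520 - 20021248 i \approx -2.0275 \cdot 10^{6} - 2.0021 \cdot 10^{7} i$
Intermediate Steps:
$A = -8$ ($A = -7 - 1 = -8$)
$f{\left(V \right)} = - 8 \sqrt{V}$
$Z = \left(-4 + 16 i\right)^{2}$ ($Z = \left(- 8 \sqrt{-1} \left(-2\right) - 4\right)^{2} = \left(- 8 i \left(-2\right) - 4\right)^{2} = \left(16 i - 4\right)^{2} = \left(-4 + 16 i\right)^{2} \approx -240.0 - 128.0 i$)
$Z^{3} = \left(-240 - 128 i\right)^{3}$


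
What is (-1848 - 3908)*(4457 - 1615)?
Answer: -16358552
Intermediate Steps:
(-1848 - 3908)*(4457 - 1615) = -5756*2842 = -16358552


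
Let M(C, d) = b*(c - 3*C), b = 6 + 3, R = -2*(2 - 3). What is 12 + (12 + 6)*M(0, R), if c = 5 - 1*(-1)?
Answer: 984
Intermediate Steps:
c = 6 (c = 5 + 1 = 6)
R = 2 (R = -2*(-1) = 2)
b = 9
M(C, d) = 54 - 27*C (M(C, d) = 9*(6 - 3*C) = 54 - 27*C)
12 + (12 + 6)*M(0, R) = 12 + (12 + 6)*(54 - 27*0) = 12 + 18*(54 + 0) = 12 + 18*54 = 12 + 972 = 984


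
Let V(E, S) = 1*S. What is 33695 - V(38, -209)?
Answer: 33904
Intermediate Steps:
V(E, S) = S
33695 - V(38, -209) = 33695 - 1*(-209) = 33695 + 209 = 33904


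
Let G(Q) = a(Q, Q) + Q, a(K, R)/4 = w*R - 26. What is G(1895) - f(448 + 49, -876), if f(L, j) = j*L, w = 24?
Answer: 619083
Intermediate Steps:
f(L, j) = L*j
a(K, R) = -104 + 96*R (a(K, R) = 4*(24*R - 26) = 4*(-26 + 24*R) = -104 + 96*R)
G(Q) = -104 + 97*Q (G(Q) = (-104 + 96*Q) + Q = -104 + 97*Q)
G(1895) - f(448 + 49, -876) = (-104 + 97*1895) - (448 + 49)*(-876) = (-104 + 183815) - 497*(-876) = 183711 - 1*(-435372) = 183711 + 435372 = 619083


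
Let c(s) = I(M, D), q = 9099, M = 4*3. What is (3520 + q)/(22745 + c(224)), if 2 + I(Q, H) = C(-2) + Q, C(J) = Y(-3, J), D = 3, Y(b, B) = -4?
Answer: 12619/22751 ≈ 0.55466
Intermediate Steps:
C(J) = -4
M = 12
I(Q, H) = -6 + Q (I(Q, H) = -2 + (-4 + Q) = -6 + Q)
c(s) = 6 (c(s) = -6 + 12 = 6)
(3520 + q)/(22745 + c(224)) = (3520 + 9099)/(22745 + 6) = 12619/22751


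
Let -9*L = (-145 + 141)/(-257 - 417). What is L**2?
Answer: 4/9199089 ≈ 4.3483e-7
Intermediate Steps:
L = -2/3033 (L = -(-145 + 141)/(9*(-257 - 417)) = -(-4)/(9*(-674)) = -(-4)*(-1)/(9*674) = -1/9*2/337 = -2/3033 ≈ -0.00065941)
L**2 = (-2/3033)**2 = 4/9199089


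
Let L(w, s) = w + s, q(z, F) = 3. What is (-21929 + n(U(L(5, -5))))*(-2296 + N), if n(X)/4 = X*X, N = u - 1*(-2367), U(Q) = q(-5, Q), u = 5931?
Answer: -131401786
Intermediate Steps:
L(w, s) = s + w
U(Q) = 3
N = 8298 (N = 5931 - 1*(-2367) = 5931 + 2367 = 8298)
n(X) = 4*X² (n(X) = 4*(X*X) = 4*X²)
(-21929 + n(U(L(5, -5))))*(-2296 + N) = (-21929 + 4*3²)*(-2296 + 8298) = (-21929 + 4*9)*6002 = (-21929 + 36)*6002 = -21893*6002 = -131401786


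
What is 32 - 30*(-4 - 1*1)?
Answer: 182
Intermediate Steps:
32 - 30*(-4 - 1*1) = 32 - 30*(-4 - 1) = 32 - 30*(-5) = 32 + 150 = 182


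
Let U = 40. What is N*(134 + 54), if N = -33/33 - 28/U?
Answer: -1598/5 ≈ -319.60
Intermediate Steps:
N = -17/10 (N = -33/33 - 28/40 = -33*1/33 - 28*1/40 = -1 - 7/10 = -17/10 ≈ -1.7000)
N*(134 + 54) = -17*(134 + 54)/10 = -17/10*188 = -1598/5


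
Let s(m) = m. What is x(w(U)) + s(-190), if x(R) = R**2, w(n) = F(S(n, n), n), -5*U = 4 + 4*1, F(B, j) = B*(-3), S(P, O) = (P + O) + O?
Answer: 434/25 ≈ 17.360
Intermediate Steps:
S(P, O) = P + 2*O (S(P, O) = (O + P) + O = P + 2*O)
F(B, j) = -3*B
U = -8/5 (U = -(4 + 4*1)/5 = -(4 + 4)/5 = -1/5*8 = -8/5 ≈ -1.6000)
w(n) = -9*n (w(n) = -3*(n + 2*n) = -9*n)
x(w(U)) + s(-190) = (-9*(-8/5))**2 - 190 = (72/5)**2 - 190 = 5184/25 - 190 = 434/25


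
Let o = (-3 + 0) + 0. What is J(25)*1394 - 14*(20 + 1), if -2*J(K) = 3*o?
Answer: 5979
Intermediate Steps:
o = -3 (o = -3 + 0 = -3)
J(K) = 9/2 (J(K) = -3*(-3)/2 = -½*(-9) = 9/2)
J(25)*1394 - 14*(20 + 1) = (9/2)*1394 - 14*(20 + 1) = 6273 - 14*21 = 6273 - 294 = 5979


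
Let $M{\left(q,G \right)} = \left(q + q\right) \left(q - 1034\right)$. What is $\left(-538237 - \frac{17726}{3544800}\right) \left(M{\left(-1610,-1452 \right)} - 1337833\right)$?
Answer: $- \frac{325978659959320741}{84400} \approx -3.8623 \cdot 10^{12}$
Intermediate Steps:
$M{\left(q,G \right)} = 2 q \left(-1034 + q\right)$
$\left(-538237 - \frac{17726}{3544800}\right) \left(M{\left(-1610,-1452 \right)} - 1337833\right) = \left(-538237 - \frac{17726}{3544800}\right) \left(2 \left(-1610\right) \left(-1034 - 1610\right) - 1337833\right) = \left(-538237 - \frac{8863}{1772400}\right) \left(2 \left(-1610\right) \left(-2644\right) - 1337833\right) = \left(-538237 - \frac{8863}{1772400}\right) \left(8513680 - 1337833\right) = \left(- \frac{953971267663}{1772400}\right) 7175847 = - \frac{325978659959320741}{84400}$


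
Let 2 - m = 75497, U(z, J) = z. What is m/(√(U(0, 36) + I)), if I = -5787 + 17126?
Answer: -75495*√11339/11339 ≈ -708.97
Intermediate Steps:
I = 11339
m = -75495 (m = 2 - 1*75497 = 2 - 75497 = -75495)
m/(√(U(0, 36) + I)) = -75495/√(0 + 11339) = -75495*√11339/11339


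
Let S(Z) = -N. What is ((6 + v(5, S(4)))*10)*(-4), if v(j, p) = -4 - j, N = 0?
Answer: 120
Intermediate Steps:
S(Z) = 0 (S(Z) = -1*0 = 0)
((6 + v(5, S(4)))*10)*(-4) = ((6 + (-4 - 1*5))*10)*(-4) = ((6 + (-4 - 5))*10)*(-4) = ((6 - 9)*10)*(-4) = -3*10*(-4) = -30*(-4) = 120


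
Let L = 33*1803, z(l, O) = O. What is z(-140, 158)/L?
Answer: 158/59499 ≈ 0.0026555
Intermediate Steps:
L = 59499
z(-140, 158)/L = 158/59499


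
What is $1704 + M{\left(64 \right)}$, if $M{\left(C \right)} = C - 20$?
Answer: $1748$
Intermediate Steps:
$M{\left(C \right)} = -20 + C$
$1704 + M{\left(64 \right)} = 1704 + \left(-20 + 64\right) = 1704 + 44 = 1748$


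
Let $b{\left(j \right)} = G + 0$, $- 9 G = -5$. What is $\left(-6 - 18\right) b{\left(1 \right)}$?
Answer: $- \frac{40}{3} \approx -13.333$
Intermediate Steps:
$G = \frac{5}{9}$ ($G = \left(- \frac{1}{9}\right) \left(-5\right) = \frac{5}{9} \approx 0.55556$)
$b{\left(j \right)} = \frac{5}{9}$ ($b{\left(j \right)} = \frac{5}{9} + 0 = \frac{5}{9}$)
$\left(-6 - 18\right) b{\left(1 \right)} = \left(-6 - 18\right) \frac{5}{9} = \left(-24\right) \frac{5}{9} = - \frac{40}{3}$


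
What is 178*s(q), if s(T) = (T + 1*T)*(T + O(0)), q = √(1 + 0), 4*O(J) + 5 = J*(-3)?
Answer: -89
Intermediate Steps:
O(J) = -5/4 - 3*J/4 (O(J) = -5/4 + (J*(-3))/4 = -5/4 + (-3*J)/4 = -5/4 - 3*J/4)
q = 1 (q = √1 = 1)
s(T) = 2*T*(-5/4 + T) (s(T) = (T + 1*T)*(T + (-5/4 - ¾*0)) = (T + T)*(T + (-5/4 + 0)) = (2*T)*(T - 5/4) = (2*T)*(-5/4 + T) = 2*T*(-5/4 + T))
178*s(q) = 178*((½)*1*(-5 + 4*1)) = 178*((½)*1*(-5 + 4)) = 178*((½)*1*(-1)) = 178*(-½) = -89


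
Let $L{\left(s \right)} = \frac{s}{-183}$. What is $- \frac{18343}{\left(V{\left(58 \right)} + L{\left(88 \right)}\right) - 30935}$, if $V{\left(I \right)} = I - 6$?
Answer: $\frac{3356769}{5651677} \approx 0.59394$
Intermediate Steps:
$V{\left(I \right)} = -6 + I$
$L{\left(s \right)} = - \frac{s}{183}$ ($L{\left(s \right)} = s \left(- \frac{1}{183}\right) = - \frac{s}{183}$)
$- \frac{18343}{\left(V{\left(58 \right)} + L{\left(88 \right)}\right) - 30935} = - \frac{18343}{\left(\left(-6 + 58\right) - \frac{88}{183}\right) - 30935} = - \frac{18343}{\left(52 - \frac{88}{183}\right) - 30935} = - \frac{18343}{\frac{9428}{183} - 30935} = - \frac{18343}{- \frac{5651677}{183}} = \left(-18343\right) \left(- \frac{183}{5651677}\right) = \frac{3356769}{5651677}$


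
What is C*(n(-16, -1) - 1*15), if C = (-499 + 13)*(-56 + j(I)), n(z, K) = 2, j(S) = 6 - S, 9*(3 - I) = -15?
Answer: -345384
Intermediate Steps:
I = 14/3 (I = 3 - 1/9*(-15) = 3 + 5/3 = 14/3 ≈ 4.6667)
C = 26568 (C = (-499 + 13)*(-56 + (6 - 1*14/3)) = -486*(-56 + (6 - 14/3)) = -486*(-56 + 4/3) = -486*(-164/3) = 26568)
C*(n(-16, -1) - 1*15) = 26568*(2 - 1*15) = 26568*(2 - 15) = 26568*(-13) = -345384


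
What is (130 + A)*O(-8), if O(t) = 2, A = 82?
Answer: 424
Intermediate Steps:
(130 + A)*O(-8) = (130 + 82)*2 = 212*2 = 424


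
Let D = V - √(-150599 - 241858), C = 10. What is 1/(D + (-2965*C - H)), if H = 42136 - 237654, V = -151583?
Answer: 14285/204453682 + I*√392457/204453682 ≈ 6.9869e-5 + 3.0641e-6*I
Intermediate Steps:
H = -195518
D = -151583 - I*√392457 (D = -151583 - √(-150599 - 241858) = -151583 - √(-392457) = -151583 - I*√392457 ≈ -1.5158e+5 - 626.46*I)
1/(D + (-2965*C - H)) = 1/((-151583 - I*√392457) + (-2965*10 - 1*(-195518))) = 1/((-151583 - I*√392457) + (-29650 + 195518)) = 1/((-151583 - I*√392457) + 165868) = 1/(14285 - I*√392457)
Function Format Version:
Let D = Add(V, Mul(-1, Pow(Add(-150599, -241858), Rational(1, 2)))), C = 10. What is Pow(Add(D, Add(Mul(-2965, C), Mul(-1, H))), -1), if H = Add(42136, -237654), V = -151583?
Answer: Add(Rational(14285, 204453682), Mul(Rational(1, 204453682), I, Pow(392457, Rational(1, 2)))) ≈ Add(6.9869e-5, Mul(3.0641e-6, I))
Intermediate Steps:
H = -195518
D = Add(-151583, Mul(-1, I, Pow(392457, Rational(1, 2)))) (D = Add(-151583, Mul(-1, Pow(Add(-150599, -241858), Rational(1, 2)))) = Add(-151583, Mul(-1, Pow(-392457, Rational(1, 2)))) = Add(-151583, Mul(-1, Mul(I, Pow(392457, Rational(1, 2))))) = Add(-151583, Mul(-1, I, Pow(392457, Rational(1, 2)))) ≈ Add(-1.5158e+5, Mul(-626.46, I)))
Pow(Add(D, Add(Mul(-2965, C), Mul(-1, H))), -1) = Pow(Add(Add(-151583, Mul(-1, I, Pow(392457, Rational(1, 2)))), Add(Mul(-2965, 10), Mul(-1, -195518))), -1) = Pow(Add(Add(-151583, Mul(-1, I, Pow(392457, Rational(1, 2)))), Add(-29650, 195518)), -1) = Pow(Add(Add(-151583, Mul(-1, I, Pow(392457, Rational(1, 2)))), 165868), -1) = Pow(Add(14285, Mul(-1, I, Pow(392457, Rational(1, 2)))), -1)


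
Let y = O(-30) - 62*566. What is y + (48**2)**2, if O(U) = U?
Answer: 5273294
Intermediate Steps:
y = -35122 (y = -30 - 62*566 = -30 - 35092 = -35122)
y + (48**2)**2 = -35122 + (48**2)**2 = -35122 + 2304**2 = -35122 + 5308416 = 5273294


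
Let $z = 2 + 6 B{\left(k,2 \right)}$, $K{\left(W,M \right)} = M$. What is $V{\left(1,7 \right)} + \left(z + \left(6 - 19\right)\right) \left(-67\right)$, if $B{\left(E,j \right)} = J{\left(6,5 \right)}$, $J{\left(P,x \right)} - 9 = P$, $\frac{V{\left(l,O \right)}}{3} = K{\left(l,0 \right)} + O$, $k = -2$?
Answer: $-5272$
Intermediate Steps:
$V{\left(l,O \right)} = 3 O$ ($V{\left(l,O \right)} = 3 \left(0 + O\right) = 3 O$)
$J{\left(P,x \right)} = 9 + P$
$B{\left(E,j \right)} = 15$ ($B{\left(E,j \right)} = 9 + 6 = 15$)
$z = 92$ ($z = 2 + 6 \cdot 15 = 2 + 90 = 92$)
$V{\left(1,7 \right)} + \left(z + \left(6 - 19\right)\right) \left(-67\right) = 3 \cdot 7 + \left(92 + \left(6 - 19\right)\right) \left(-67\right) = 21 + \left(92 - 13\right) \left(-67\right) = 21 + 79 \left(-67\right) = 21 - 5293 = -5272$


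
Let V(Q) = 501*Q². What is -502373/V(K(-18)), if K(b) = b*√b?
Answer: 502373/2921832 ≈ 0.17194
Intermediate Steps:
K(b) = b^(3/2)
-502373/V(K(-18)) = -502373/(501*((-18)^(3/2))²) = -502373/(501*(-54*I*√2)²) = -502373/(501*(-5832)) = -502373/(-2921832) = -502373*(-1/2921832) = 502373/2921832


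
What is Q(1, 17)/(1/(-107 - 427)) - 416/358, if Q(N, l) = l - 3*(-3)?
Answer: -2485444/179 ≈ -13885.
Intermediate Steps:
Q(N, l) = 9 + l (Q(N, l) = l + 9 = 9 + l)
Q(1, 17)/(1/(-107 - 427)) - 416/358 = (9 + 17)/(1/(-107 - 427)) - 416/358 = 26/(1/(-534)) - 416*1/358 = 26/(-1/534) - 208/179 = 26*(-534) - 208/179 = -13884 - 208/179 = -2485444/179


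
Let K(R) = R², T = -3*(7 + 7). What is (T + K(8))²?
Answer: 484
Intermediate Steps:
T = -42 (T = -3*14 = -42)
(T + K(8))² = (-42 + 8²)² = (-42 + 64)² = 22² = 484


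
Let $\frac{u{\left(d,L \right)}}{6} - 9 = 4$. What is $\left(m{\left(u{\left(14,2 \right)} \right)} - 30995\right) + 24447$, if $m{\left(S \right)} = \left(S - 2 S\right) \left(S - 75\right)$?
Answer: $-6782$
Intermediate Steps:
$u{\left(d,L \right)} = 78$ ($u{\left(d,L \right)} = 54 + 6 \cdot 4 = 54 + 24 = 78$)
$m{\left(S \right)} = - S \left(-75 + S\right)$ ($m{\left(S \right)} = - S \left(S - 75\right) = - S \left(-75 + S\right)$)
$\left(m{\left(u{\left(14,2 \right)} \right)} - 30995\right) + 24447 = \left(78 \left(75 - 78\right) - 30995\right) + 24447 = \left(78 \left(-3\right) - 30995\right) + 24447 = \left(-234 - 30995\right) + 24447 = -31229 + 24447 = -6782$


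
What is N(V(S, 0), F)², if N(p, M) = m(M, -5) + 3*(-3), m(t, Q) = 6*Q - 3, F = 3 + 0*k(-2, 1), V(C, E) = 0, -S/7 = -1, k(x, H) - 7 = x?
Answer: 1764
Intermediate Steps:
k(x, H) = 7 + x
S = 7 (S = -7*(-1) = 7)
F = 3 (F = 3 + 0*(7 - 2) = 3 + 0*5 = 3 + 0 = 3)
m(t, Q) = -3 + 6*Q
N(p, M) = -42 (N(p, M) = (-3 + 6*(-5)) + 3*(-3) = (-3 - 30) - 9 = -33 - 9 = -42)
N(V(S, 0), F)² = (-42)² = 1764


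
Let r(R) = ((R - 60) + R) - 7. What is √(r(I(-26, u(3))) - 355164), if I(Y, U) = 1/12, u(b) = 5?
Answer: I*√12788310/6 ≈ 596.01*I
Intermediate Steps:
I(Y, U) = 1/12
r(R) = -67 + 2*R (r(R) = ((-60 + R) + R) - 7 = (-60 + 2*R) - 7 = -67 + 2*R)
√(r(I(-26, u(3))) - 355164) = √((-67 + 2*(1/12)) - 355164) = √((-67 + ⅙) - 355164) = √(-401/6 - 355164) = √(-2131385/6) = I*√12788310/6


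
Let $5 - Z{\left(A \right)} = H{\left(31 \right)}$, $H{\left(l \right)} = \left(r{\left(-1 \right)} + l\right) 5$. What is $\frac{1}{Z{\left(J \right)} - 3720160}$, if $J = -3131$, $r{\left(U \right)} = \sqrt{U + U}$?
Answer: $\frac{i}{5 \left(\sqrt{2} - 744062 i\right)} \approx -2.6879 \cdot 10^{-7} + 5.1089 \cdot 10^{-13} i$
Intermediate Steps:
$r{\left(U \right)} = \sqrt{2} \sqrt{U}$ ($r{\left(U \right)} = \sqrt{2 U} = \sqrt{2} \sqrt{U}$)
$H{\left(l \right)} = 5 l + 5 i \sqrt{2}$ ($H{\left(l \right)} = \left(\sqrt{2} \sqrt{-1} + l\right) 5 = \left(\sqrt{2} i + l\right) 5 = \left(i \sqrt{2} + l\right) 5 = \left(l + i \sqrt{2}\right) 5 = 5 l + 5 i \sqrt{2}$)
$Z{\left(A \right)} = -150 - 5 i \sqrt{2}$ ($Z{\left(A \right)} = 5 - \left(5 \cdot 31 + 5 i \sqrt{2}\right) = 5 - \left(155 + 5 i \sqrt{2}\right) = -150 - 5 i \sqrt{2}$)
$\frac{1}{Z{\left(J \right)} - 3720160} = \frac{1}{\left(-150 - 5 i \sqrt{2}\right) - 3720160} = \frac{1}{-3720310 - 5 i \sqrt{2}}$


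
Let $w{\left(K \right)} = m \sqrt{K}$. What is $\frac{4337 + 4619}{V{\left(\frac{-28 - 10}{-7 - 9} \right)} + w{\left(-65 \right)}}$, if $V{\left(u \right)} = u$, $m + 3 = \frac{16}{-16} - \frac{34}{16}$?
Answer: $\frac{680656}{78213} + \frac{1755376 i \sqrt{65}}{78213} \approx 8.7026 + 180.95 i$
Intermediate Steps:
$m = - \frac{49}{8}$ ($m = -3 + \left(\frac{16}{-16} - \frac{34}{16}\right) = -3 + \left(16 \left(- \frac{1}{16}\right) - \frac{17}{8}\right) = -3 - \frac{25}{8} = - \frac{49}{8} \approx -6.125$)
$w{\left(K \right)} = - \frac{49 \sqrt{K}}{8}$
$\frac{4337 + 4619}{V{\left(\frac{-28 - 10}{-7 - 9} \right)} + w{\left(-65 \right)}} = \frac{4337 + 4619}{\frac{-28 - 10}{-7 - 9} - \frac{49 \sqrt{-65}}{8}} = \frac{8956}{- \frac{38}{-16} - \frac{49 i \sqrt{65}}{8}} = \frac{8956}{\left(-38\right) \left(- \frac{1}{16}\right) - \frac{49 i \sqrt{65}}{8}} = \frac{8956}{\frac{19}{8} - \frac{49 i \sqrt{65}}{8}}$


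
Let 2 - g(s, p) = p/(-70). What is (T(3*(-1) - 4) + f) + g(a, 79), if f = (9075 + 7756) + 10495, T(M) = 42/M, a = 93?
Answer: 1912619/70 ≈ 27323.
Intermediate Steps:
g(s, p) = 2 + p/70 (g(s, p) = 2 - p/(-70) = 2 - p*(-1)/70 = 2 - (-1)*p/70 = 2 + p/70)
f = 27326 (f = 16831 + 10495 = 27326)
(T(3*(-1) - 4) + f) + g(a, 79) = (42/(3*(-1) - 4) + 27326) + (2 + (1/70)*79) = (42/(-3 - 4) + 27326) + (2 + 79/70) = (42/(-7) + 27326) + 219/70 = (42*(-1/7) + 27326) + 219/70 = (-6 + 27326) + 219/70 = 27320 + 219/70 = 1912619/70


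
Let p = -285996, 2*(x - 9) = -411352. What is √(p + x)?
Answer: I*√491663 ≈ 701.19*I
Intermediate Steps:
x = -205667 (x = 9 + (½)*(-411352) = 9 - 205676 = -205667)
√(p + x) = √(-285996 - 205667) = √(-491663) = I*√491663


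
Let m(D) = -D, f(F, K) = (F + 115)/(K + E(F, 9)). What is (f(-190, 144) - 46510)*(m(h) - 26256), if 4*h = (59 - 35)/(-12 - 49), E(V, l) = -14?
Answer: 968393466375/793 ≈ 1.2212e+9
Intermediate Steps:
f(F, K) = (115 + F)/(-14 + K) (f(F, K) = (F + 115)/(K - 14) = (115 + F)/(-14 + K))
h = -6/61 (h = ((59 - 35)/(-12 - 49))/4 = (24/(-61))/4 = (24*(-1/61))/4 = (1/4)*(-24/61) = -6/61 ≈ -0.098361)
(f(-190, 144) - 46510)*(m(h) - 26256) = ((115 - 190)/(-14 + 144) - 46510)*(-1*(-6/61) - 26256) = (-75/130 - 46510)*(6/61 - 26256) = ((1/130)*(-75) - 46510)*(-1601610/61) = (-15/26 - 46510)*(-1601610/61) = -1209275/26*(-1601610/61) = 968393466375/793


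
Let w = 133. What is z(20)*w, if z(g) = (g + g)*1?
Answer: 5320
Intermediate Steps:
z(g) = 2*g (z(g) = (2*g)*1 = 2*g)
z(20)*w = (2*20)*133 = 40*133 = 5320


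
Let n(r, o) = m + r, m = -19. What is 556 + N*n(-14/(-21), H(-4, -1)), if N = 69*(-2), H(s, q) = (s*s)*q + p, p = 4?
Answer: 3086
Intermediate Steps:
H(s, q) = 4 + q*s² (H(s, q) = (s*s)*q + 4 = s²*q + 4 = q*s² + 4 = 4 + q*s²)
N = -138
n(r, o) = -19 + r
556 + N*n(-14/(-21), H(-4, -1)) = 556 - 138*(-19 - 14/(-21)) = 556 - 138*(-19 - 14*(-1/21)) = 556 - 138*(-19 + ⅔) = 556 - 138*(-55/3) = 556 + 2530 = 3086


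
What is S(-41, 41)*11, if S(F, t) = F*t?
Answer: -18491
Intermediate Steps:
S(-41, 41)*11 = -41*41*11 = -1681*11 = -18491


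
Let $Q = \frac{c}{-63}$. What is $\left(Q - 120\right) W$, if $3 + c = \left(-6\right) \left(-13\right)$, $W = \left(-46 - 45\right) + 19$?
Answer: $\frac{61080}{7} \approx 8725.7$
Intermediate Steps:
$W = -72$ ($W = -91 + 19 = -72$)
$c = 75$ ($c = -3 - -78 = -3 + 78 = 75$)
$Q = - \frac{25}{21}$ ($Q = \frac{75}{-63} = 75 \left(- \frac{1}{63}\right) = - \frac{25}{21} \approx -1.1905$)
$\left(Q - 120\right) W = \left(- \frac{25}{21} - 120\right) \left(-72\right) = \left(- \frac{2545}{21}\right) \left(-72\right) = \frac{61080}{7}$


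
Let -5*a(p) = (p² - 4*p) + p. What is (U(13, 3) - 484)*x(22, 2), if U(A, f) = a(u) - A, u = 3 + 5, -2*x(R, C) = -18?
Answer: -4545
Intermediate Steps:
x(R, C) = 9 (x(R, C) = -½*(-18) = 9)
u = 8
a(p) = -p²/5 + 3*p/5 (a(p) = -((p² - 4*p) + p)/5 = -(p² - 3*p)/5 = -p²/5 + 3*p/5)
U(A, f) = -8 - A (U(A, f) = (⅕)*8*(3 - 1*8) - A = (⅕)*8*(3 - 8) - A = (⅕)*8*(-5) - A = -8 - A)
(U(13, 3) - 484)*x(22, 2) = ((-8 - 1*13) - 484)*9 = ((-8 - 13) - 484)*9 = (-21 - 484)*9 = -505*9 = -4545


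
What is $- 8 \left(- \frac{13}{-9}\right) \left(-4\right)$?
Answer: $\frac{416}{9} \approx 46.222$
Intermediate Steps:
$- 8 \left(- \frac{13}{-9}\right) \left(-4\right) = - 8 \left(\left(-13\right) \left(- \frac{1}{9}\right)\right) \left(-4\right) = \left(-8\right) \frac{13}{9} \left(-4\right) = \left(- \frac{104}{9}\right) \left(-4\right) = \frac{416}{9}$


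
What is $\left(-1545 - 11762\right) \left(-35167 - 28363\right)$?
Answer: $845393710$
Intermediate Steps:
$\left(-1545 - 11762\right) \left(-35167 - 28363\right) = \left(-13307\right) \left(-63530\right) = 845393710$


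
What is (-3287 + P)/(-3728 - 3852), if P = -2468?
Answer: 1151/1516 ≈ 0.75923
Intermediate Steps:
(-3287 + P)/(-3728 - 3852) = (-3287 - 2468)/(-3728 - 3852) = -5755/(-7580) = -5755*(-1/7580) = 1151/1516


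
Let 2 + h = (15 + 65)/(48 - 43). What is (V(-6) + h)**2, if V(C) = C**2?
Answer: 2500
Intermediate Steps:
h = 14 (h = -2 + (15 + 65)/(48 - 43) = -2 + 80/5 = -2 + 80*(1/5) = -2 + 16 = 14)
(V(-6) + h)**2 = ((-6)**2 + 14)**2 = (36 + 14)**2 = 50**2 = 2500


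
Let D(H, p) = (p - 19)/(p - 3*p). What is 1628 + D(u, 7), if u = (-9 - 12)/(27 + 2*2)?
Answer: 11402/7 ≈ 1628.9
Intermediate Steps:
u = -21/31 (u = -21/(27 + 4) = -21/31 ≈ -0.67742)
D(H, p) = -(-19 + p)/(2*p) (D(H, p) = (-19 + p)/((-2*p)) = (-19 + p)*(-1/(2*p)) = -(-19 + p)/(2*p))
1628 + D(u, 7) = 1628 + (1/2)*(19 - 1*7)/7 = 1628 + (1/2)*(1/7)*(19 - 7) = 1628 + (1/2)*(1/7)*12 = 1628 + 6/7 = 11402/7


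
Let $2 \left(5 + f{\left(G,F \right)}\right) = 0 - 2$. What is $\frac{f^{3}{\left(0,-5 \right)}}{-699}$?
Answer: $\frac{72}{233} \approx 0.30901$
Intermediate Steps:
$f{\left(G,F \right)} = -6$ ($f{\left(G,F \right)} = -5 + \frac{0 - 2}{2} = -5 + \frac{1}{2} \left(-2\right) = -5 - 1 = -6$)
$\frac{f^{3}{\left(0,-5 \right)}}{-699} = \frac{\left(-6\right)^{3}}{-699} = \left(-216\right) \left(- \frac{1}{699}\right) = \frac{72}{233}$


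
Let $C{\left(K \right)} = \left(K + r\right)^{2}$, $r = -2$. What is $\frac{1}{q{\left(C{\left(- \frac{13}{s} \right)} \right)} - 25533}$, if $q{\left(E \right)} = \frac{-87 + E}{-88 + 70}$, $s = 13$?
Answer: $- \frac{3}{76586} \approx -3.9172 \cdot 10^{-5}$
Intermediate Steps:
$C{\left(K \right)} = \left(-2 + K\right)^{2}$ ($C{\left(K \right)} = \left(K - 2\right)^{2} = \left(-2 + K\right)^{2}$)
$q{\left(E \right)} = \frac{29}{6} - \frac{E}{18}$ ($q{\left(E \right)} = \frac{-87 + E}{-18} = \left(-87 + E\right) \left(- \frac{1}{18}\right) = \frac{29}{6} - \frac{E}{18}$)
$\frac{1}{q{\left(C{\left(- \frac{13}{s} \right)} \right)} - 25533} = \frac{1}{\left(\frac{29}{6} - \frac{\left(-2 - \frac{13}{13}\right)^{2}}{18}\right) - 25533} = \frac{1}{\left(\frac{29}{6} - \frac{\left(-2 - 1\right)^{2}}{18}\right) - 25533} = \frac{1}{\left(\frac{29}{6} - \frac{\left(-3\right)^{2}}{18}\right) - 25533} = \frac{1}{\left(\frac{29}{6} - \frac{1}{2}\right) - 25533} = \frac{1}{\frac{13}{3} - 25533} = \frac{1}{- \frac{76586}{3}} = - \frac{3}{76586}$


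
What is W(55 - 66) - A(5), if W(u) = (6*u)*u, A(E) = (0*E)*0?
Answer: 726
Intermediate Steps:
A(E) = 0 (A(E) = 0*0 = 0)
W(u) = 6*u²
W(55 - 66) - A(5) = 6*(55 - 66)² - 1*0 = 6*(-11)² + 0 = 6*121 + 0 = 726 + 0 = 726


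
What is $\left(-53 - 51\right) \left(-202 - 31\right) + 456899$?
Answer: $481131$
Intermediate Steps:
$\left(-53 - 51\right) \left(-202 - 31\right) + 456899 = \left(-104\right) \left(-233\right) + 456899 = 24232 + 456899 = 481131$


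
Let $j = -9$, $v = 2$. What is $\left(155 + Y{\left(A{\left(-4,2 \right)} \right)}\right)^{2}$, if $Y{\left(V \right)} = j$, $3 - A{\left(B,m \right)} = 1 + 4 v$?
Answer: $21316$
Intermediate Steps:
$A{\left(B,m \right)} = -6$ ($A{\left(B,m \right)} = 3 - \left(1 + 4 \cdot 2\right) = 3 - \left(1 + 8\right) = 3 - 9 = -6$)
$Y{\left(V \right)} = -9$
$\left(155 + Y{\left(A{\left(-4,2 \right)} \right)}\right)^{2} = \left(155 - 9\right)^{2} = 146^{2} = 21316$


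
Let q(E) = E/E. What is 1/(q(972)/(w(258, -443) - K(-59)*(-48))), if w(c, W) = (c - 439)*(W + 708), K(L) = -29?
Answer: -49357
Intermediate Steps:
q(E) = 1
w(c, W) = (-439 + c)*(708 + W)
1/(q(972)/(w(258, -443) - K(-59)*(-48))) = 1/(1/((-310812 - 439*(-443) + 708*258 - 443*258) - (-29)*(-48))) = 1/(1/((-310812 + 194477 + 182664 - 114294) - 1*1392)) = 1/(1/(-47965 - 1392)) = 1/(1/(-49357)) = 1/(1*(-1/49357)) = 1/(-1/49357) = -49357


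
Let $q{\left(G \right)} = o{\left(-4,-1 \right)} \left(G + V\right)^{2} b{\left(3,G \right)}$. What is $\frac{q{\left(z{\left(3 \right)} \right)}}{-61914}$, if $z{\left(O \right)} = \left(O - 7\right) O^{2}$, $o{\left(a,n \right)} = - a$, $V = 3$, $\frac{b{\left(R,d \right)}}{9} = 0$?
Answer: $0$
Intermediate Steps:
$b{\left(R,d \right)} = 0$ ($b{\left(R,d \right)} = 9 \cdot 0 = 0$)
$z{\left(O \right)} = O^{2} \left(-7 + O\right)$ ($z{\left(O \right)} = \left(-7 + O\right) O^{2} = O^{2} \left(-7 + O\right)$)
$q{\left(G \right)} = 0$ ($q{\left(G \right)} = \left(-1\right) \left(-4\right) \left(G + 3\right)^{2} \cdot 0 = 4 \left(3 + G\right)^{2} \cdot 0 = 0$)
$\frac{q{\left(z{\left(3 \right)} \right)}}{-61914} = \frac{0}{-61914} = 0 \left(- \frac{1}{61914}\right) = 0$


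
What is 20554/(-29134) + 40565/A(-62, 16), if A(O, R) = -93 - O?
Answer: -591228942/451577 ≈ -1309.3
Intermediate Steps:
20554/(-29134) + 40565/A(-62, 16) = 20554/(-29134) + 40565/(-93 - 1*(-62)) = 20554*(-1/29134) + 40565/(-93 + 62) = -10277/14567 + 40565/(-31) = -10277/14567 + 40565*(-1/31) = -10277/14567 - 40565/31 = -591228942/451577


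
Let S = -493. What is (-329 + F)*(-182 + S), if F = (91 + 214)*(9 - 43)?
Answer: 7221825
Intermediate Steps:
F = -10370 (F = 305*(-34) = -10370)
(-329 + F)*(-182 + S) = (-329 - 10370)*(-182 - 493) = -10699*(-675) = 7221825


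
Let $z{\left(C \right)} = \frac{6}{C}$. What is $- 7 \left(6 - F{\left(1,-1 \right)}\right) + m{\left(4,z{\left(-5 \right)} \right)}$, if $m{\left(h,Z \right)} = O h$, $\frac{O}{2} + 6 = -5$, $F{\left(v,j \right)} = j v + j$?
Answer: $-144$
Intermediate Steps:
$F{\left(v,j \right)} = j + j v$
$O = -22$ ($O = -12 + 2 \left(-5\right) = -12 - 10 = -22$)
$m{\left(h,Z \right)} = - 22 h$
$- 7 \left(6 - F{\left(1,-1 \right)}\right) + m{\left(4,z{\left(-5 \right)} \right)} = - 7 \left(6 - - (1 + 1)\right) - 88 = - 7 \left(6 - \left(-1\right) 2\right) - 88 = - 7 \left(6 - -2\right) - 88 = - 7 \left(6 + 2\right) - 88 = \left(-7\right) 8 - 88 = -56 - 88 = -144$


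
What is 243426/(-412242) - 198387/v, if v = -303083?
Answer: 1334195216/20823923681 ≈ 0.064070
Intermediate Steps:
243426/(-412242) - 198387/v = 243426/(-412242) - 198387/(-303083) = 243426*(-1/412242) - 198387*(-1/303083) = -40571/68707 + 198387/303083 = 1334195216/20823923681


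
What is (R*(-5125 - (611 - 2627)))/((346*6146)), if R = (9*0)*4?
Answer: 0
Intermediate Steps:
R = 0 (R = 0*4 = 0)
(R*(-5125 - (611 - 2627)))/((346*6146)) = (0*(-5125 - (611 - 2627)))/((346*6146)) = (0*(-5125 - 1*(-2016)))/2126516 = (0*(-5125 + 2016))*(1/2126516) = (0*(-3109))*(1/2126516) = 0*(1/2126516) = 0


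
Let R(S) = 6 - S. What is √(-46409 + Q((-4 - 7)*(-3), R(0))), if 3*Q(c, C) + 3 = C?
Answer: 2*I*√11602 ≈ 215.43*I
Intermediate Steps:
Q(c, C) = -1 + C/3
√(-46409 + Q((-4 - 7)*(-3), R(0))) = √(-46409 + (-1 + (6 - 1*0)/3)) = √(-46409 + (-1 + (6 + 0)/3)) = √(-46409 + (-1 + (⅓)*6)) = √(-46409 + (-1 + 2)) = √(-46409 + 1) = √(-46408) = 2*I*√11602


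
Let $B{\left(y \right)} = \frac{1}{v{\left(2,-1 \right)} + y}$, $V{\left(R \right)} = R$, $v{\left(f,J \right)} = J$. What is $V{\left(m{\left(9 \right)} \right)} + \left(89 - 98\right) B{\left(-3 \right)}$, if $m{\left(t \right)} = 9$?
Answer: $\frac{45}{4} \approx 11.25$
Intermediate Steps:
$B{\left(y \right)} = \frac{1}{-1 + y}$
$V{\left(m{\left(9 \right)} \right)} + \left(89 - 98\right) B{\left(-3 \right)} = 9 + \frac{89 - 98}{-1 - 3} = 9 - \frac{9}{-4} = 9 - - \frac{9}{4} = 9 + \frac{9}{4} = \frac{45}{4}$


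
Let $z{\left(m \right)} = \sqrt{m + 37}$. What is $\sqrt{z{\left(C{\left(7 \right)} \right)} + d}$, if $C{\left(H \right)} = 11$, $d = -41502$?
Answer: $\sqrt{-41502 + 4 \sqrt{3}} \approx 203.7 i$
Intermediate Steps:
$z{\left(m \right)} = \sqrt{37 + m}$
$\sqrt{z{\left(C{\left(7 \right)} \right)} + d} = \sqrt{\sqrt{37 + 11} - 41502} = \sqrt{\sqrt{48} - 41502} = \sqrt{4 \sqrt{3} - 41502} = \sqrt{-41502 + 4 \sqrt{3}}$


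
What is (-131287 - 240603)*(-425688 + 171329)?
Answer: 94593568510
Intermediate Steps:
(-131287 - 240603)*(-425688 + 171329) = -371890*(-254359) = 94593568510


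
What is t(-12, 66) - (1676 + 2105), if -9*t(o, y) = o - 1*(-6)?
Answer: -11341/3 ≈ -3780.3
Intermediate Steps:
t(o, y) = -2/3 - o/9 (t(o, y) = -(o - 1*(-6))/9 = -(o + 6)/9 = -(6 + o)/9 = -2/3 - o/9)
t(-12, 66) - (1676 + 2105) = (-2/3 - 1/9*(-12)) - (1676 + 2105) = (-2/3 + 4/3) - 1*3781 = 2/3 - 3781 = -11341/3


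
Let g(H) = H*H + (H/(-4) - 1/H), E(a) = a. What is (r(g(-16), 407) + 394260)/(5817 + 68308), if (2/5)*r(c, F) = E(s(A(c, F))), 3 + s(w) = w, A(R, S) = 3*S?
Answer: 79461/14825 ≈ 5.3599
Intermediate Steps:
s(w) = -3 + w
g(H) = H² - 1/H - H/4 (g(H) = H² + (H*(-¼) - 1/H) = H² + (-H/4 - 1/H) = H² + (-1/H - H/4) = H² - 1/H - H/4)
r(c, F) = -15/2 + 15*F/2 (r(c, F) = 5*(-3 + 3*F)/2 = -15/2 + 15*F/2)
(r(g(-16), 407) + 394260)/(5817 + 68308) = ((-15/2 + (15/2)*407) + 394260)/(5817 + 68308) = ((-15/2 + 6105/2) + 394260)/74125 = (3045 + 394260)*(1/74125) = 397305*(1/74125) = 79461/14825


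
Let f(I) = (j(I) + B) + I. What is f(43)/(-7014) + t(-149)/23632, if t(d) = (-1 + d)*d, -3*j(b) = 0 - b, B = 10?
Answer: 16625537/17759448 ≈ 0.93615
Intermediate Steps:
j(b) = b/3 (j(b) = -(0 - b)/3 = -(-1)*b/3 = b/3)
f(I) = 10 + 4*I/3 (f(I) = (I/3 + 10) + I = (10 + I/3) + I = 10 + 4*I/3)
t(d) = d*(-1 + d)
f(43)/(-7014) + t(-149)/23632 = (10 + (4/3)*43)/(-7014) - 149*(-1 - 149)/23632 = (10 + 172/3)*(-1/7014) - 149*(-150)*(1/23632) = (202/3)*(-1/7014) + 22350*(1/23632) = -101/10521 + 11175/11816 = 16625537/17759448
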